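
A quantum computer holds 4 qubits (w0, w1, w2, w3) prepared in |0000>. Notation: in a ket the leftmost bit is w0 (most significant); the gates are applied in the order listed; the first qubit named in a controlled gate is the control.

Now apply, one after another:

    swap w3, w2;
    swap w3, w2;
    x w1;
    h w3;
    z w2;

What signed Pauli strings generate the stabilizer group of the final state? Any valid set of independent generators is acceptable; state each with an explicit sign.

One valid set of independent stabilizer generators is +IIIX, +ZIII, -IZII, +IIZI (any independent generating set of the same group is equally correct). Key observation: gates 1-2 undo each other exactly, leaving only the rest of the circuit to track.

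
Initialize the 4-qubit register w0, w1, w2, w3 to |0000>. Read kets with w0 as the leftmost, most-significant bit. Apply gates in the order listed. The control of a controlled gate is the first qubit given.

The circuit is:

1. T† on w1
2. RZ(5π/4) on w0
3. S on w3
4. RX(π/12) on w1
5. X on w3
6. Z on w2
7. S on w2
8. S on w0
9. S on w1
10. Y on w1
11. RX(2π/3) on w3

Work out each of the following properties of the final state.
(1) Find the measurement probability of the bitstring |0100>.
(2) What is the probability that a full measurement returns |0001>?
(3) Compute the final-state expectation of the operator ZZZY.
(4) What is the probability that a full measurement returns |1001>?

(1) A full measurement returns |0100> with probability 3*sqrt(2)/32 + 3*sqrt(6)/32 + 3/8.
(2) The probability of measuring |0001> is -sqrt(6)/32 - sqrt(2)/32 + 1/8.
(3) In the final state, ZZZY has expectation -3*sqrt(2)/8 - sqrt(6)/8.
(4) The probability of measuring |1001> is 0.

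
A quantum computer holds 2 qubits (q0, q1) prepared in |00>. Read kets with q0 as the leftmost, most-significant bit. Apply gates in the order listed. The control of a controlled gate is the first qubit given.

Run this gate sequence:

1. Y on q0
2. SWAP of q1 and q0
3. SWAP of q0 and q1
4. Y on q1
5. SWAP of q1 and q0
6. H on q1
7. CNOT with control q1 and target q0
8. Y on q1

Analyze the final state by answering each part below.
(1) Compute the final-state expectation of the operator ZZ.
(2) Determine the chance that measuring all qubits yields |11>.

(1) In the final state, ZZ has expectation 1.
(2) A full measurement returns |11> with probability 1/2.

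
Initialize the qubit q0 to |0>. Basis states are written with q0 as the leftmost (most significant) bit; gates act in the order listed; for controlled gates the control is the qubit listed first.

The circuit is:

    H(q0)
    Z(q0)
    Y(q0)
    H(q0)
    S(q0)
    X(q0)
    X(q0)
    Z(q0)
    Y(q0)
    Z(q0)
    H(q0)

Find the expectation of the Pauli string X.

The observable X averages to -1.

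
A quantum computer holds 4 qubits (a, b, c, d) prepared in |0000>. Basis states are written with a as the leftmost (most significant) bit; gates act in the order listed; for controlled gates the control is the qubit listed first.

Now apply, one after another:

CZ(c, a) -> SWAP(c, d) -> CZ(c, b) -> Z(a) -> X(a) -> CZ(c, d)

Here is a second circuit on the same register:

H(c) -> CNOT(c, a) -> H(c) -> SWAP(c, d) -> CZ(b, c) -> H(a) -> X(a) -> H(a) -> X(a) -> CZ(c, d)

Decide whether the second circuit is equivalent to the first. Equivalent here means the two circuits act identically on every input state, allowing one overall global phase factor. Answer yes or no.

No: there is an input state on which the two circuits produce genuinely different outputs (not merely differing by a phase).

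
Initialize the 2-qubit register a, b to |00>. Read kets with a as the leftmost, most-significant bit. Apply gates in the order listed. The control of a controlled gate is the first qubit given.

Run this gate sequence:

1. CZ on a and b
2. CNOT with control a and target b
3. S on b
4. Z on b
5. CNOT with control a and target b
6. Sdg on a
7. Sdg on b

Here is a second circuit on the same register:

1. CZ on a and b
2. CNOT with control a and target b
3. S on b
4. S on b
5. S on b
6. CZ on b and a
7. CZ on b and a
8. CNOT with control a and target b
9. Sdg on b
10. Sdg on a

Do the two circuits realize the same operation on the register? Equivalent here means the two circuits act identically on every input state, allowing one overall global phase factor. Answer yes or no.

Yes: on every input state the two circuits agree up to one overall phase factor.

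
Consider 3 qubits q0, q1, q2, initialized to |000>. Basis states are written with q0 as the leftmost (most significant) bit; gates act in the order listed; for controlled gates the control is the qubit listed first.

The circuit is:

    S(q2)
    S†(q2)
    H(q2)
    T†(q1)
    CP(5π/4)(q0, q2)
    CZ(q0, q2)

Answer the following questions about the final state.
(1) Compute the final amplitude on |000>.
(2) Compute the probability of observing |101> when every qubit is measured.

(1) The amplitude on |000> is sqrt(2)/2. Key observation: gates 1-2 undo each other exactly, leaving only the rest of the circuit to track.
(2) Outcome |101> occurs with probability 0.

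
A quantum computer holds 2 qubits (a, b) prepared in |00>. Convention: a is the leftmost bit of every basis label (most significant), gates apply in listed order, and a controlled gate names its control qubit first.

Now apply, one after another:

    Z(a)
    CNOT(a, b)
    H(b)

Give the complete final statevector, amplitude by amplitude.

After the circuit, the state carries amplitude sqrt(2)/2 on |00>, sqrt(2)/2 on |01>, 0 on |10>, 0 on |11>.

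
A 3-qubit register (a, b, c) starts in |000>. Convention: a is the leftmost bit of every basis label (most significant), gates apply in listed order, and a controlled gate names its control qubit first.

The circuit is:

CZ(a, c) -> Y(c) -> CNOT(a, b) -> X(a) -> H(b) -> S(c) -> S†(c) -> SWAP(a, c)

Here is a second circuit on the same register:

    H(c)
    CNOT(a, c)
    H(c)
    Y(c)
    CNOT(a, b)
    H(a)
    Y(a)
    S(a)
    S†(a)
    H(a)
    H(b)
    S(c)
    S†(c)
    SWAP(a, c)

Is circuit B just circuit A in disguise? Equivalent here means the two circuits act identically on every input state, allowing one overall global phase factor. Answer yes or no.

No — the two circuits implement different unitaries, even allowing a global phase.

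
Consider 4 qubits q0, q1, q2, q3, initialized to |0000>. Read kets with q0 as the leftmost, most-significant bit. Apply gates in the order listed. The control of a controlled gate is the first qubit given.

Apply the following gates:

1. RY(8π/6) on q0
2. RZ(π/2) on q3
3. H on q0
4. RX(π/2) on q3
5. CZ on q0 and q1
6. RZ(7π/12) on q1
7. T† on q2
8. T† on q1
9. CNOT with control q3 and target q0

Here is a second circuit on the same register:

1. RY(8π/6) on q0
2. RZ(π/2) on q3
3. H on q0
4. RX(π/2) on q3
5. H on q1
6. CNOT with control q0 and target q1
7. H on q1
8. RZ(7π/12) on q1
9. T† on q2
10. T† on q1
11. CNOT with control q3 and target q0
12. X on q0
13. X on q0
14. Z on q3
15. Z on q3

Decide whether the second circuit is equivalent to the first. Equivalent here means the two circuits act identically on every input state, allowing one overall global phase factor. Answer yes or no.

Yes — the two circuits implement the same unitary up to a global phase.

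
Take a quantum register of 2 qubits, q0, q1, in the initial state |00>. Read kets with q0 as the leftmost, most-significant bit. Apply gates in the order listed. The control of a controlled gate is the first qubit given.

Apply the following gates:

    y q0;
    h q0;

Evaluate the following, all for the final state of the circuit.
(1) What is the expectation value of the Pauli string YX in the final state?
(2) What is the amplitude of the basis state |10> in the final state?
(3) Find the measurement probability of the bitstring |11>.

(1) In the final state, YX has expectation 0.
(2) |10> carries amplitude -sqrt(2)*I/2 in the final state.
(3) The probability of measuring |11> is 0.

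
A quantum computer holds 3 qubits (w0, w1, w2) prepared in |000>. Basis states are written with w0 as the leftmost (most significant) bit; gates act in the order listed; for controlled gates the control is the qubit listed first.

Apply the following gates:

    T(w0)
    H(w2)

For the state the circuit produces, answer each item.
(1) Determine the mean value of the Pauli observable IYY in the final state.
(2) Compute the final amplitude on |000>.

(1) The expectation value of IYY is 0.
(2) The amplitude on |000> is sqrt(2)/2.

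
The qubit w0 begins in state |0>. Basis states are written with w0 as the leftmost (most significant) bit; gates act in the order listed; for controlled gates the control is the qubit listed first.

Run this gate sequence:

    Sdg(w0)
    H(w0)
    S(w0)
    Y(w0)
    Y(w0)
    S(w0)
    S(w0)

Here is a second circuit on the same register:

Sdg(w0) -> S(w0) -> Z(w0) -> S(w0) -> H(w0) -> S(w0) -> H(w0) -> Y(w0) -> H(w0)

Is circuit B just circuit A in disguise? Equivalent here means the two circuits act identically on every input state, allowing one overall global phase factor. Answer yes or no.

No: there is an input state on which the two circuits produce genuinely different outputs (not merely differing by a phase).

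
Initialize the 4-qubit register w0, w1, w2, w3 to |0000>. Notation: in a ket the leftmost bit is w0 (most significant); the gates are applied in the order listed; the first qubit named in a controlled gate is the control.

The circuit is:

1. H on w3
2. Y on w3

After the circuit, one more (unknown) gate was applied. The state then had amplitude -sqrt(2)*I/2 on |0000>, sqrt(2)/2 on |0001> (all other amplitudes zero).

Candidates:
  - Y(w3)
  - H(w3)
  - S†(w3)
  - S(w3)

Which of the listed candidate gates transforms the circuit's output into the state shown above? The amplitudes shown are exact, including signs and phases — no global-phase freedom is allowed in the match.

It was S†(w3) that produced the state shown.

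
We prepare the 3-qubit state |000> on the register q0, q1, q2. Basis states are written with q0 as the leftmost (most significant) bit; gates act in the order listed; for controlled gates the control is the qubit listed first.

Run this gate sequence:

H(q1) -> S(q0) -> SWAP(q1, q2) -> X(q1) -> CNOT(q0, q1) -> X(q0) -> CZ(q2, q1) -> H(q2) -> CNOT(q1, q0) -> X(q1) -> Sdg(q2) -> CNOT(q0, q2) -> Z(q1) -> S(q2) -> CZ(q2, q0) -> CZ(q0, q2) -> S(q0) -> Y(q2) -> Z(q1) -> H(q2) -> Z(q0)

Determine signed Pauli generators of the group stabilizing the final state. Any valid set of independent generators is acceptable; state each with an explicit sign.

The final state is stabilized by the group generated by +IIX, +ZII, +IZI; other independent generating sets are equally valid.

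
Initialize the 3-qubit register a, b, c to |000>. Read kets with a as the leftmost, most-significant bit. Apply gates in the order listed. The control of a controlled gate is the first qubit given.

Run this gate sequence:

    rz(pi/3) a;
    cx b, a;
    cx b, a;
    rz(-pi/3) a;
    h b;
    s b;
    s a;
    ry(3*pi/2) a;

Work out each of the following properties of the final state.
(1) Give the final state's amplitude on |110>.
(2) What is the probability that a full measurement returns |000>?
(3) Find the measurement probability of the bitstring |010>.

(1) The final state's coefficient on |110> equals I/2. Key observation: the block from step 1 through step 4 cancels to the identity and can be dropped.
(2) Outcome |000> occurs with probability 1/4.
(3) The probability of measuring |010> is 1/4.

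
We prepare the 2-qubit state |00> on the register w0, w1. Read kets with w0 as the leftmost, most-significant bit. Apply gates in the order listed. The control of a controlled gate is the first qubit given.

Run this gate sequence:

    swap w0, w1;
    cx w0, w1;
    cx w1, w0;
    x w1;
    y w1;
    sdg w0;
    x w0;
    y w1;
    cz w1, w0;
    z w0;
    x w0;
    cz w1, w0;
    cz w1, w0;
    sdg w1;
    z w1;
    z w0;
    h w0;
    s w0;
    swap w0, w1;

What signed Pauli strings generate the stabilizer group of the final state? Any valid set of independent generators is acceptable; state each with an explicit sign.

One valid set of independent stabilizer generators is +IY, -ZI (any independent generating set of the same group is equally correct).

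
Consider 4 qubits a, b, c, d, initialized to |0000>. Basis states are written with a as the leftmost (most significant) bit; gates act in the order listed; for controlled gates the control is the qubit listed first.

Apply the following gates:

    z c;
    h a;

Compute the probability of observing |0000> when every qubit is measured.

The probability of measuring |0000> is 1/2.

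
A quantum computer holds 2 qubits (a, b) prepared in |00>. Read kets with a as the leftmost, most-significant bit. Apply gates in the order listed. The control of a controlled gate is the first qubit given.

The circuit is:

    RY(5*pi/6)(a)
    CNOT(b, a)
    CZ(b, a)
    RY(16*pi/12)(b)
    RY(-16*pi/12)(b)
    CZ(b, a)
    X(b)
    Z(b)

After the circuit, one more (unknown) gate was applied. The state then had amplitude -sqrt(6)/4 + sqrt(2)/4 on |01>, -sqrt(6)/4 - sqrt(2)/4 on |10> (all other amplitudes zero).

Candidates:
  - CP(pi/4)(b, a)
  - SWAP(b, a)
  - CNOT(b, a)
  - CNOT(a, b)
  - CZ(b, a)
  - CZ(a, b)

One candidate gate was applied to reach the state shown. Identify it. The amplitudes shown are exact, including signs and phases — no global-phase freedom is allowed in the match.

The unique candidate consistent with the amplitudes is CNOT(a, b). Key observation: steps 3-6 multiply out to the identity, so the circuit reduces to the remaining gates.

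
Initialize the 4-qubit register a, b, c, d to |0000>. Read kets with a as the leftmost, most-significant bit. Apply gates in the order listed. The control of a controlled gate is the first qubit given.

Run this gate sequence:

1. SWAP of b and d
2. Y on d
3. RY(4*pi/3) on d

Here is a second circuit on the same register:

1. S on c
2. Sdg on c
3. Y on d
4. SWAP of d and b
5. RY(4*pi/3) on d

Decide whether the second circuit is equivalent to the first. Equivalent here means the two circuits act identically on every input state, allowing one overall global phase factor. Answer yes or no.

No: there is an input state on which the two circuits produce genuinely different outputs (not merely differing by a phase).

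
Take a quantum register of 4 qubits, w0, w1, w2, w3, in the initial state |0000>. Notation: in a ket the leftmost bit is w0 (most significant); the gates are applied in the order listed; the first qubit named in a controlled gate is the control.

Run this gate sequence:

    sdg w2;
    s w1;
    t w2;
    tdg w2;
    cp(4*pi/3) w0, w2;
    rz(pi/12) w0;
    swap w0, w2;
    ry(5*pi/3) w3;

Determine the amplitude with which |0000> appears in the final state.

The amplitude on |0000> is sqrt(3)*exp(23*I*pi/24)/2.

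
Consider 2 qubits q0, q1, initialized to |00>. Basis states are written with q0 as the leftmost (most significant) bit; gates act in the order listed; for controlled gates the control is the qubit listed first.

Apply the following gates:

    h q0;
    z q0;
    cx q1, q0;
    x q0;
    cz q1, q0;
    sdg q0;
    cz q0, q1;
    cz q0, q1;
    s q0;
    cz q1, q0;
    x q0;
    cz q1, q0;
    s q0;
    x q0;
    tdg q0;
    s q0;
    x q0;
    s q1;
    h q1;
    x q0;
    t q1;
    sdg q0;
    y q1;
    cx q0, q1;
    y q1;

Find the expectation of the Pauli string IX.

The observable IX averages to sqrt(2)/2. Key observation: gates 4-11 undo each other exactly, leaving only the rest of the circuit to track.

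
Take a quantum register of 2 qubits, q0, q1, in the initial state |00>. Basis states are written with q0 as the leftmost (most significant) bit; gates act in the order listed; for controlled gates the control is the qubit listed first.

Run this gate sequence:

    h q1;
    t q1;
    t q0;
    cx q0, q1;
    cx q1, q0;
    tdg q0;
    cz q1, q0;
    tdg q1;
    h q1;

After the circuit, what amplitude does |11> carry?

|11> carries amplitude -exp(3*I*pi/4)/2 in the final state.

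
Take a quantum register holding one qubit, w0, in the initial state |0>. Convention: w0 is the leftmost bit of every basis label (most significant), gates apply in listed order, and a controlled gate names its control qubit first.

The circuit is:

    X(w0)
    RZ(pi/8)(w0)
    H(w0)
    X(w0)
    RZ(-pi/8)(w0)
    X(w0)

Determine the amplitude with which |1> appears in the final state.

The amplitude on |1> is -sqrt(2)*exp(I*pi/8)/2.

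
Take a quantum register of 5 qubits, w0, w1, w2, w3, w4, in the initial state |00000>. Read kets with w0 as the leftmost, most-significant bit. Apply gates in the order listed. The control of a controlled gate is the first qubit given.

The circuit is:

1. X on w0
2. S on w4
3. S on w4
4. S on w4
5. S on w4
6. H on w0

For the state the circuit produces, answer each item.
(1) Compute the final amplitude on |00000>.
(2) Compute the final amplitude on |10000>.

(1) The final state's coefficient on |00000> equals sqrt(2)/2. Key observation: gates 2-5 undo each other exactly, leaving only the rest of the circuit to track.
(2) The final state's coefficient on |10000> equals -sqrt(2)/2.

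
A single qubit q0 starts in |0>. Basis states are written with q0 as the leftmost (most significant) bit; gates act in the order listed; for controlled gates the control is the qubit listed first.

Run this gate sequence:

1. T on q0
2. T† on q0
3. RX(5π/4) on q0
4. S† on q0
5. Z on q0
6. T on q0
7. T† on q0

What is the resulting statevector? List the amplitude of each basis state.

The final amplitudes are -sqrt(2 - sqrt(2))/2 on |0>, sqrt(sqrt(2) + 2)/2 on |1>.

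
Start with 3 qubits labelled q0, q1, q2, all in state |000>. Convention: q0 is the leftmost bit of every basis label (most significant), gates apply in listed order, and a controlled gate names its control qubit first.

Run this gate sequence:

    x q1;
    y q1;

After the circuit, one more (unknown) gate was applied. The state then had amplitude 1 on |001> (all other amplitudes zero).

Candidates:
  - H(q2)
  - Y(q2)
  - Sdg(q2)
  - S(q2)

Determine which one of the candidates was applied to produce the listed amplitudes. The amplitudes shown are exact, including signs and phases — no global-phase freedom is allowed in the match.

It was Y(q2) that produced the state shown.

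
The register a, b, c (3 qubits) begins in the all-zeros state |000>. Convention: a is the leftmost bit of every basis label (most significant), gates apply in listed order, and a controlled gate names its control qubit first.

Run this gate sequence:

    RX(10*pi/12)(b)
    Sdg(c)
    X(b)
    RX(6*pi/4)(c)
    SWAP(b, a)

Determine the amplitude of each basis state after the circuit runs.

The final amplitudes are I*(1 + sqrt(3))/4 on |000>, -sqrt(3)/4 - 1/4 on |001>, 0 on |010>, 0 on |011>, 1/4 - sqrt(3)/4 on |100>, I*(1 - sqrt(3))/4 on |101>, 0 on |110>, 0 on |111>.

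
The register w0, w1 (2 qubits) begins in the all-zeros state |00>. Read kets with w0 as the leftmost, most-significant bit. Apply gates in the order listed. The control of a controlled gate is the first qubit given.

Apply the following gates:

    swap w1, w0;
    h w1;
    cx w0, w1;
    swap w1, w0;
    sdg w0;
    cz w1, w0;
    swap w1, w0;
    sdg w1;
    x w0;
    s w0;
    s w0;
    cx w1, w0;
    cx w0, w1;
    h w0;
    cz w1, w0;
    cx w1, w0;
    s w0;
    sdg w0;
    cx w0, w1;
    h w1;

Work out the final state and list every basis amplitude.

The resulting statevector has amplitude -sqrt(2)/2 on |00>, sqrt(2)/2 on |01>, 0 on |10>, 0 on |11>. Key observation: the block from step 17 through step 18 cancels to the identity and can be dropped.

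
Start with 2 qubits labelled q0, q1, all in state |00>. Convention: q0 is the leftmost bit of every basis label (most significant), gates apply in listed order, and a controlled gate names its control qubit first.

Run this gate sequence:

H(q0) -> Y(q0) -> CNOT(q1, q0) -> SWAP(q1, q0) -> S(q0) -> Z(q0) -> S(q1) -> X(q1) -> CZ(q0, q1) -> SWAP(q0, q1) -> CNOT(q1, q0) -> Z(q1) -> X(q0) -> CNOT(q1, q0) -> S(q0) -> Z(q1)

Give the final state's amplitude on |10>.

The final state's coefficient on |10> equals -sqrt(2)*I/2.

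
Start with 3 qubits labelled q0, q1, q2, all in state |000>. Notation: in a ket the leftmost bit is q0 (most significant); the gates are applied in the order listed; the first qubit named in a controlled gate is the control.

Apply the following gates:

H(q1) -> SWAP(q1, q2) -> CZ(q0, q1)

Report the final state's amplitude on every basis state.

After the circuit, the state carries amplitude sqrt(2)/2 on |000>, sqrt(2)/2 on |001>, and 0 on every other basis state.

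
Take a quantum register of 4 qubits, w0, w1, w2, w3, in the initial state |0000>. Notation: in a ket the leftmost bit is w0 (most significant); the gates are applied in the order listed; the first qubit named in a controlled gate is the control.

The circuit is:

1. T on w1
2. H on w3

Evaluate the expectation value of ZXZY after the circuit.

The expectation value of ZXZY is 0.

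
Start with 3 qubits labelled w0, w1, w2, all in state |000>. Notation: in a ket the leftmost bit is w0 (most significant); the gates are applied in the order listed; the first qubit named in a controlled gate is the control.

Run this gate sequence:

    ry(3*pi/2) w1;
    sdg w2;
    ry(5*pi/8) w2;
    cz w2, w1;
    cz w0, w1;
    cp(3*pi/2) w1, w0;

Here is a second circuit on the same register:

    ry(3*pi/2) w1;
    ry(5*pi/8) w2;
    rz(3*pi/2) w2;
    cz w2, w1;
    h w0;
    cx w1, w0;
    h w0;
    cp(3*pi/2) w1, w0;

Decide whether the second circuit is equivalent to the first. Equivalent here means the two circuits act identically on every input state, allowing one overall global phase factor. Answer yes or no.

No — the two circuits implement different unitaries, even allowing a global phase.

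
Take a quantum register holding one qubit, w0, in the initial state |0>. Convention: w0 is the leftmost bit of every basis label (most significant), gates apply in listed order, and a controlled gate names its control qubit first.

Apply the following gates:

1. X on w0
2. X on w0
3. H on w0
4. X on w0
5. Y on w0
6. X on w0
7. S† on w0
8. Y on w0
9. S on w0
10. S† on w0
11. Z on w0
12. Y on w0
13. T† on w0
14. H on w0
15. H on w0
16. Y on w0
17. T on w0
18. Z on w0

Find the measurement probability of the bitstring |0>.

Outcome |0> occurs with probability 1/2.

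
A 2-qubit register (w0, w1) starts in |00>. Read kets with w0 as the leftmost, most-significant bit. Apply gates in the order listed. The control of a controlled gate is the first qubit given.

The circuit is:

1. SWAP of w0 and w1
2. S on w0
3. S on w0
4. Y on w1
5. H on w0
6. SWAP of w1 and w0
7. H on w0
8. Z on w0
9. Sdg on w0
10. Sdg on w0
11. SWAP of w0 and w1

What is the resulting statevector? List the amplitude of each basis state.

The resulting statevector has amplitude I/2 on |00>, -I/2 on |01>, I/2 on |10>, -I/2 on |11>.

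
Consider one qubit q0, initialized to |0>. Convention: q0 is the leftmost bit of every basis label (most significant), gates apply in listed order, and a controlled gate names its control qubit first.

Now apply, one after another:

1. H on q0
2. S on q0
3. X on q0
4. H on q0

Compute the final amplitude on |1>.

The final state's coefficient on |1> equals -1/2 + I/2.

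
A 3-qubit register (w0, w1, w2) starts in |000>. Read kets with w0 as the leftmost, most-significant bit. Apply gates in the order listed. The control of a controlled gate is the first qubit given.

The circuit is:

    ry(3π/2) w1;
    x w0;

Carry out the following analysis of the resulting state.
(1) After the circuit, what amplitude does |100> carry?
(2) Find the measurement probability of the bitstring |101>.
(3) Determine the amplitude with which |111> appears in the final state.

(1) The amplitude on |100> is -sqrt(2)/2.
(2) The probability of measuring |101> is 0.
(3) The final state's coefficient on |111> equals 0.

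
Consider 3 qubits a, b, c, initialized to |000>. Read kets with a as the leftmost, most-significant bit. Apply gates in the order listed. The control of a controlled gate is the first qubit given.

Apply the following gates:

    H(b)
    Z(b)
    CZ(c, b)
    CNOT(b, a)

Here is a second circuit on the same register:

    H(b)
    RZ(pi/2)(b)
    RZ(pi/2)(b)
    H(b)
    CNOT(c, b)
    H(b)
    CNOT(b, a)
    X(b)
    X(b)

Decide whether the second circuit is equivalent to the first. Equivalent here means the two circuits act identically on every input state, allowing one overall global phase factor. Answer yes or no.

Yes: on every input state the two circuits agree up to one overall phase factor.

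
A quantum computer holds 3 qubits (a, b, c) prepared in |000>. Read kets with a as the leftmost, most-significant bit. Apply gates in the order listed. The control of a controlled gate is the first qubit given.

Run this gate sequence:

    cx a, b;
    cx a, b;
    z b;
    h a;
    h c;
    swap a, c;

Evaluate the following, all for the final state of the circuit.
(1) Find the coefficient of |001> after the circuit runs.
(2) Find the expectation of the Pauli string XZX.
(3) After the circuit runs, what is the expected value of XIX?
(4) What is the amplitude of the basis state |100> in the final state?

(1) The final state's coefficient on |001> equals 1/2. Key observation: steps 1-2 multiply out to the identity, so the circuit reduces to the remaining gates.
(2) In the final state, XZX has expectation 1.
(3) The expectation value of XIX is 1.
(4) The amplitude on |100> is 1/2.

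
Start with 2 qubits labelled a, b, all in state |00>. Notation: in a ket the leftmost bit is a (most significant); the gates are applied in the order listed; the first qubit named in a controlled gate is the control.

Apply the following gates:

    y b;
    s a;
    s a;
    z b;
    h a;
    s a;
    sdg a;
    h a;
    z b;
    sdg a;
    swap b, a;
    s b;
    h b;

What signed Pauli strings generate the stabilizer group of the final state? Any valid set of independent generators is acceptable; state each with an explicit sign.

The final state is stabilized by the group generated by +IX, -ZI; other independent generating sets are equally valid. Key observation: steps 3-10 multiply out to the identity, so the circuit reduces to the remaining gates.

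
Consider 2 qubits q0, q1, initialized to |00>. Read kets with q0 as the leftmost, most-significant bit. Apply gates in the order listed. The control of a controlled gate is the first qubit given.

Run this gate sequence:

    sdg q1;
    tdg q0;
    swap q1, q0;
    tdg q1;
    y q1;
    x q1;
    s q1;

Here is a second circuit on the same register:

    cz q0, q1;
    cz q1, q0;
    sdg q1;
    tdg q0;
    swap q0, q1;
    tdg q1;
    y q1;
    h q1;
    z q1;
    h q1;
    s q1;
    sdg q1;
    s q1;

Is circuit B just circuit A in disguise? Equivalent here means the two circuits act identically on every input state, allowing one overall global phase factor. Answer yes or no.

Yes — the two circuits implement the same unitary up to a global phase.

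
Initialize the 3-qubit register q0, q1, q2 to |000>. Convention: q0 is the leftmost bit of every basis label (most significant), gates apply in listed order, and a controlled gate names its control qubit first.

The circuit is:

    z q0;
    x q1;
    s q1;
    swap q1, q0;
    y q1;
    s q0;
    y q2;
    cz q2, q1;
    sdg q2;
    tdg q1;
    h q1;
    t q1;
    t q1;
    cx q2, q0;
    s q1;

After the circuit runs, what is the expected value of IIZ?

The expectation value of IIZ is -1.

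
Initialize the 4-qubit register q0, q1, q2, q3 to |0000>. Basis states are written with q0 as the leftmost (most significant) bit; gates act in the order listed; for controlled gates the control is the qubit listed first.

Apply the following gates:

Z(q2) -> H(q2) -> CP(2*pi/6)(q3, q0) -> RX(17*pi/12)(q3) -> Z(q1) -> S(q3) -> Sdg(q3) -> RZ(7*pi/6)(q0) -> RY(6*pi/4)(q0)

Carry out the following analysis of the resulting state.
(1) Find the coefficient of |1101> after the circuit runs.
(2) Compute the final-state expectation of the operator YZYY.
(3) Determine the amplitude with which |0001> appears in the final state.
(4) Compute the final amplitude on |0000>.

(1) |1101> carries amplitude 0 in the final state. Key observation: steps 6-7 multiply out to the identity, so the circuit reduces to the remaining gates.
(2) The expectation value of YZYY is 0.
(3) |0001> carries amplitude (-sqrt(sqrt(2) + 2)/8 - sqrt(6 - 3*sqrt(2))/8)*exp(11*I*pi/12) in the final state.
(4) The final state's coefficient on |0000> equals (-sqrt(3*sqrt(2) + 6)/8 + sqrt(2 - sqrt(2))/8)*exp(5*I*pi/12).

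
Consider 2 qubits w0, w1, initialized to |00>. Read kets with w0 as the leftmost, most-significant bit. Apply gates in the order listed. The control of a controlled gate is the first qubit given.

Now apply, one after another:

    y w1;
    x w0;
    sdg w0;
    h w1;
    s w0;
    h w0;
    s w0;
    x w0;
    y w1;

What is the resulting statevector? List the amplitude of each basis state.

The resulting statevector has amplitude I/2 on |00>, I/2 on |01>, -1/2 on |10>, -1/2 on |11>.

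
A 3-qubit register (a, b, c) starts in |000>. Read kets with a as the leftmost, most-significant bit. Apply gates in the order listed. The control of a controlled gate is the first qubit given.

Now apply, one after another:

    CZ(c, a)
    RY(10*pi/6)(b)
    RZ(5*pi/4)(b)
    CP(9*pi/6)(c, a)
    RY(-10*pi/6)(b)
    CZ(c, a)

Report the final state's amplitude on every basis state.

The final amplitudes are (-3 + exp(I*pi/4))*exp(3*I*pi/8)/4 on |000>, sqrt(3)*(-1 - exp(I*pi/4))*exp(3*I*pi/8)/4 on |010>, and 0 on every other basis state.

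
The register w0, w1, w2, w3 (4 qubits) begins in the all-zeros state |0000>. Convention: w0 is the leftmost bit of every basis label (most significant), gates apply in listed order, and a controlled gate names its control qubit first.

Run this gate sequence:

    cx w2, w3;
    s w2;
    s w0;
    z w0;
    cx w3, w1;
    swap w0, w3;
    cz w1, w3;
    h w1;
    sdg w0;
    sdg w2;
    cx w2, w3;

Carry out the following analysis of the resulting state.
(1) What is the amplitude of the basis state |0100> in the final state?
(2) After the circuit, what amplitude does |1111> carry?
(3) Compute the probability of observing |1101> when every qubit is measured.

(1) The final state's coefficient on |0100> equals sqrt(2)/2.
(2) The amplitude on |1111> is 0.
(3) The probability of measuring |1101> is 0.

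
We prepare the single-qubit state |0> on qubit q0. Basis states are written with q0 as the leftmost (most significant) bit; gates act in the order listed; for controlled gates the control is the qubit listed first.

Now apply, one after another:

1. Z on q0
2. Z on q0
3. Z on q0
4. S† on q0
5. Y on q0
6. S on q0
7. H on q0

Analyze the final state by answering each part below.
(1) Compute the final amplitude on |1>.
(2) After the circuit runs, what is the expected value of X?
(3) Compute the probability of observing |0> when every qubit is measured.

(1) The amplitude on |1> is sqrt(2)/2.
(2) The observable X averages to -1.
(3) The probability of measuring |0> is 1/2.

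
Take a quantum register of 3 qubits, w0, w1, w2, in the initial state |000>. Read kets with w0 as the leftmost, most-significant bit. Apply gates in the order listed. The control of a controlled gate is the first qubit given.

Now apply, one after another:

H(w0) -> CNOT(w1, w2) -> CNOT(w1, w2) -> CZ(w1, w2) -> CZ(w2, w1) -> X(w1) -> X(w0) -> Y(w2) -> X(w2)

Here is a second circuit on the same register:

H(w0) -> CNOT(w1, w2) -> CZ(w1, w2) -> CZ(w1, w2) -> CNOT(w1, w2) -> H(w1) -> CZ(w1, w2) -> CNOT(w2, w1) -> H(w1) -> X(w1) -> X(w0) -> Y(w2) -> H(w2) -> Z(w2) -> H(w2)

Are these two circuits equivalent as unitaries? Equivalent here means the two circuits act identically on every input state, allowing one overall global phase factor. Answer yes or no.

No, they are not equivalent — no single phase factor reconciles the two unitaries.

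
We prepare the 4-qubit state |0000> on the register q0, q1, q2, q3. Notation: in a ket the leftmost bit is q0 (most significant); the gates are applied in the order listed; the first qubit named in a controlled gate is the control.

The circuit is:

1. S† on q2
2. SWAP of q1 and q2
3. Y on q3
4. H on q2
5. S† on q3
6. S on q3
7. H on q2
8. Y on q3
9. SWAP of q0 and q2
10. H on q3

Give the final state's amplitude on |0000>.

The final state's coefficient on |0000> equals sqrt(2)/2. Key observation: the block from step 3 through step 8 cancels to the identity and can be dropped.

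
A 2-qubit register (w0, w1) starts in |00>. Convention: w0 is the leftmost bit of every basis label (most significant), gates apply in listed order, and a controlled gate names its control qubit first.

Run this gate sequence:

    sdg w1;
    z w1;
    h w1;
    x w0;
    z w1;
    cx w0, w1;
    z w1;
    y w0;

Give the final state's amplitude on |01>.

|01> carries amplitude sqrt(2)*I/2 in the final state.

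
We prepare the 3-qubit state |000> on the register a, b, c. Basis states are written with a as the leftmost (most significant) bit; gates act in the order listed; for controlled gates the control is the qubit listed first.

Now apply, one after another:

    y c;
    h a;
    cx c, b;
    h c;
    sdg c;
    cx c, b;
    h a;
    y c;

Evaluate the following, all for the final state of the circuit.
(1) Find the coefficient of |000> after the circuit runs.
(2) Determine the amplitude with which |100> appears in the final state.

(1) The final state's coefficient on |000> equals sqrt(2)*I/2.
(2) |100> carries amplitude 0 in the final state.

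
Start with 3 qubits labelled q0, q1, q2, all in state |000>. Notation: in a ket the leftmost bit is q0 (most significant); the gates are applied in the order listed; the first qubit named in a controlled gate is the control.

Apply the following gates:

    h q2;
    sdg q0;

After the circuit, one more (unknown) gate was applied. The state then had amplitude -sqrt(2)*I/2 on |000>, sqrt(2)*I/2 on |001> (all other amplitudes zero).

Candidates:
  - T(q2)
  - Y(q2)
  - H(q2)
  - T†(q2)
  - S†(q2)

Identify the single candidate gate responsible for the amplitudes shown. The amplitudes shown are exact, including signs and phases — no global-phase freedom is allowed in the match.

The unique candidate consistent with the amplitudes is Y(q2).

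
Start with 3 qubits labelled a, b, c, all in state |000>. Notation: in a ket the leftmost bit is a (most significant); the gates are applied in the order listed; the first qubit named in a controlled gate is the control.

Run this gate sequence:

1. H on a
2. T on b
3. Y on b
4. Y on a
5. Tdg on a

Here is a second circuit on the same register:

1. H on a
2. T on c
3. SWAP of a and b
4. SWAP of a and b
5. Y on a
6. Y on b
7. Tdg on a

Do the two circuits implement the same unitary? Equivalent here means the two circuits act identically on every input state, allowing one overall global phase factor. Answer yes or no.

No — the two circuits implement different unitaries, even allowing a global phase.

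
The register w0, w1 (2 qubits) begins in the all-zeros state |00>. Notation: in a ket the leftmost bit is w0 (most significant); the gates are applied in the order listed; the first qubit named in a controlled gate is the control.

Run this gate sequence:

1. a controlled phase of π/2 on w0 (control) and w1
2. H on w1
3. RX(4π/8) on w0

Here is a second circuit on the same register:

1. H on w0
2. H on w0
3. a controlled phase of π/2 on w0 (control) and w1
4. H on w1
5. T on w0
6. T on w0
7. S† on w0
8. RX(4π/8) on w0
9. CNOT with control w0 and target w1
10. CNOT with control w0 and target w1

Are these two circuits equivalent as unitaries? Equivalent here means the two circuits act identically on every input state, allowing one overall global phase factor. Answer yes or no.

Yes: on every input state the two circuits agree up to one overall phase factor.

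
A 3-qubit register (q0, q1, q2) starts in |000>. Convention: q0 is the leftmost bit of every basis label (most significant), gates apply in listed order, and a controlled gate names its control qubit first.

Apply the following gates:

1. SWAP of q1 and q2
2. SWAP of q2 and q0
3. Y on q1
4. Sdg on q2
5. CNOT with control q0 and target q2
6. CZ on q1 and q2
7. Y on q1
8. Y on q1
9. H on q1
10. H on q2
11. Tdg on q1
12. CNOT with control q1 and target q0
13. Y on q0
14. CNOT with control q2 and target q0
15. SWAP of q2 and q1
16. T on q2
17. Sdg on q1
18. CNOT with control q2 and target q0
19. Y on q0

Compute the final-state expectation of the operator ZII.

The observable ZII averages to 0.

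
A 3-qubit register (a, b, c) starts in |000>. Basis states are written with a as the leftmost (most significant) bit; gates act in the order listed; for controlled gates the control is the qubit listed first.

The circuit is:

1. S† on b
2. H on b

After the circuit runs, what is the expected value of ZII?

In the final state, ZII has expectation 1.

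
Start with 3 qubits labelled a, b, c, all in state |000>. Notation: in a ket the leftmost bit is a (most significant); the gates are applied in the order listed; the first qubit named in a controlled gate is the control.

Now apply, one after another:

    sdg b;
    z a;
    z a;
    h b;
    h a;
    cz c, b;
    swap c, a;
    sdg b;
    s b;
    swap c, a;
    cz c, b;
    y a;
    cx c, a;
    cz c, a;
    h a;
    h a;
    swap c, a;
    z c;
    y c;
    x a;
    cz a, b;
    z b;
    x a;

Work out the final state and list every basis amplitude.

The final amplitudes are -1/2 on |000>, 1/2 on |001>, -1/2 on |010>, 1/2 on |011>, 0 on |100>, 0 on |101>, 0 on |110>, 0 on |111>. Key observation: the block from step 6 through step 11 cancels to the identity and can be dropped.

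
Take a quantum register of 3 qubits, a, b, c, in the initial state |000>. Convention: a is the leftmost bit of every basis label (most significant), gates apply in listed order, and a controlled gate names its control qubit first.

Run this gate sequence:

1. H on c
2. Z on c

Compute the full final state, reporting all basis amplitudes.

The final amplitudes are sqrt(2)/2 on |000>, -sqrt(2)/2 on |001>, and 0 on every other basis state.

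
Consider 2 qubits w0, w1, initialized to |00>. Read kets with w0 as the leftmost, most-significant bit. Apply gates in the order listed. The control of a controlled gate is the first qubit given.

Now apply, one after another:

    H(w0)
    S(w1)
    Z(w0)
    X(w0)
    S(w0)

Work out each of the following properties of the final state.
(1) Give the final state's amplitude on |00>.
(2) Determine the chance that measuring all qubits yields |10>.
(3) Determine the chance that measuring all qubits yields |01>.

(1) The final state's coefficient on |00> equals -sqrt(2)/2.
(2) The probability of measuring |10> is 1/2.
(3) A full measurement returns |01> with probability 0.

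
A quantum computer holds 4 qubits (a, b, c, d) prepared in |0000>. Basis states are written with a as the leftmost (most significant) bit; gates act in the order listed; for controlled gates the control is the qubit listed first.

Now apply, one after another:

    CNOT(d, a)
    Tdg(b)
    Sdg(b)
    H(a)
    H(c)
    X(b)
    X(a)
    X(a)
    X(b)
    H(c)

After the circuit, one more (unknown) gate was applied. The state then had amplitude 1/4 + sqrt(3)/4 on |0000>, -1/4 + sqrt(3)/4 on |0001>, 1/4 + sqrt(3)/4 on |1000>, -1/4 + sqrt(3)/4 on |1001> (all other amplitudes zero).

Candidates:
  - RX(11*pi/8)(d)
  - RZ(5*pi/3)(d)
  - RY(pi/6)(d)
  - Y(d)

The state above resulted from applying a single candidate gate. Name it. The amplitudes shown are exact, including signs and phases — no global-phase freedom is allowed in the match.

The applied gate was RY(pi/6)(d). Key observation: the block from step 5 through step 10 cancels to the identity and can be dropped.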